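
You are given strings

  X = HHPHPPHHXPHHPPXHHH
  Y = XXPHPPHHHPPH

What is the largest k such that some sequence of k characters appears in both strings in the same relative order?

10

Pick P at X[3]=Y[3], then H at X[4]=Y[4], then P at X[5]=Y[5], then P at X[6]=Y[6], then H at X[8]=Y[7], then H at X[11]=Y[8], then H at X[12]=Y[9], then P at X[13]=Y[10], then P at X[14]=Y[11], then H at X[18]=Y[12]; all 10 characters appear in both, in order. The LCS DP gives dp[18][12] = 10, so this is optimal.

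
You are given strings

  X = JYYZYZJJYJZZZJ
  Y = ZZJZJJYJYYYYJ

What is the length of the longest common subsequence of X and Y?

7

Taking J (X #1, Y #3); then Z (X #6, Y #4); then J (X #7, Y #5); then J (X #8, Y #6); then Y (X #9, Y #7); then J (X #10, Y #8); then J (X #14, Y #13) gives a common subsequence of length 7. The LCS DP gives dp[14][13] = 7, so this is optimal.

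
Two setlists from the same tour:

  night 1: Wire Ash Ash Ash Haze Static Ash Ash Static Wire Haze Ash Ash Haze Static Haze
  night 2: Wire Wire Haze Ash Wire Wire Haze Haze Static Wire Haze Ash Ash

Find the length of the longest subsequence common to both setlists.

Taking Wire at night 1[1]=night 2[2]; then Ash at night 1[2]=night 2[4]; then Haze at night 1[5]=night 2[8]; then Static at night 1[9]=night 2[9]; then Wire at night 1[10]=night 2[10]; then Haze at night 1[11]=night 2[11]; then Ash at night 1[12]=night 2[12]; then Ash at night 1[13]=night 2[13] gives a common subsequence of length 8. Since dp[16][13] = 8, nothing longer is possible.

8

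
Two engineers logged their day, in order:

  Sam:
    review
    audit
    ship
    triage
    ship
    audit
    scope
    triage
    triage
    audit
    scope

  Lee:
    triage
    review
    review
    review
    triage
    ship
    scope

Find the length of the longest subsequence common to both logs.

Taking review [1,4] → triage [4,5] → ship [5,6] → scope [11,7] gives a common subsequence of length 4. The LCS DP gives dp[11][7] = 4, so this is optimal.

4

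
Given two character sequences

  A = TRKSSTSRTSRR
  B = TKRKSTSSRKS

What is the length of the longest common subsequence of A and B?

8

Match T [1,1], then R [2,3], then K [3,4], then S [4,5], then S [5,7], then S [7,8], then R [8,9], then S [10,11] — 8 characters in the same relative order in both. dp[12][11] = 8 confirms this is the maximum.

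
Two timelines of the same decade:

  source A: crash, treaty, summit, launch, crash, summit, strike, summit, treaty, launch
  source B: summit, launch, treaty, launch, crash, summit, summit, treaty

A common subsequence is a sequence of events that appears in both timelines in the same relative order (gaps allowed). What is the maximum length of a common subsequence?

6

Match treaty [2,3], launch [4,4], crash [5,5], summit [6,6], summit [8,7], treaty [9,8] — 6 events in the same relative order in both, and the DP table's final entry dp[10][8] is also 6, so no common subsequence is longer.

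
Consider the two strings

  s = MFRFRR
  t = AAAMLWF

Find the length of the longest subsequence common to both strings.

2

Taking M at s[1]=t[4], F at s[4]=t[7] gives a common subsequence of length 2, and the DP table's final entry dp[6][7] is also 2, so no common subsequence is longer.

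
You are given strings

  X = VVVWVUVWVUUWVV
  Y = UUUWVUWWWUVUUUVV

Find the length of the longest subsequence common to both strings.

Match W (X #4, Y #4), then V (X #5, Y #5), then U (X #6, Y #6), then W (X #8, Y #9), then V (X #9, Y #11), then U (X #10, Y #13), then U (X #11, Y #14), then V (X #13, Y #15), then V (X #14, Y #16) — 9 characters in the same relative order in both. dp[14][16] = 9 confirms this is the maximum.

9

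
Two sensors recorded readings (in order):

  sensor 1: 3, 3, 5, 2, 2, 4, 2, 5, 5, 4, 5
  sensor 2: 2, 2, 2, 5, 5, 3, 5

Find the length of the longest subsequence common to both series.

Let dp[i][j] be the LCS length of the first i values of sensor 1 and the first j values of sensor 2. dp[i][j] = dp[i-1][j-1]+1 when the i-th and j-th values match, else max(dp[i-1][j], dp[i][j-1]).
    ·  2  2  2  5  5  3  5
 ·  0  0  0  0  0  0  0  0
 3  0  0  0  0  0  0  1  1
 3  0  0  0  0  0  0  1  1
 5  0  0  0  0  1  1  1  2
 2  0  1  1  1  1  1  1  2
 2  0  1  2  2  2  2  2  2
 4  0  1  2  2  2  2  2  2
 2  0  1  2  3  3  3  3  3
 5  0  1  2  3  4  4  4  4
 5  0  1  2  3  4  5  5  5
 4  0  1  2  3  4  5  5  5
 5  0  1  2  3  4  5  5  6
dp[11][7] = 6. One LCS (by backtracking along matches): 2, 2, 2, 5, 5, 5.

6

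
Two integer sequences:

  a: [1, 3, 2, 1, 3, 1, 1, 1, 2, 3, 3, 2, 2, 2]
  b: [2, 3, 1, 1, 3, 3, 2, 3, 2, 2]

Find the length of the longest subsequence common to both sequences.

Taking 2 (a #3, b #1), then 3 (a #5, b #2), then 1 (a #7, b #3), then 1 (a #8, b #4), then 3 (a #10, b #5), then 3 (a #11, b #6), then 2 (a #12, b #7), then 2 (a #13, b #9), then 2 (a #14, b #10) gives a common subsequence of length 9. The LCS DP gives dp[14][10] = 9, so this is optimal.

9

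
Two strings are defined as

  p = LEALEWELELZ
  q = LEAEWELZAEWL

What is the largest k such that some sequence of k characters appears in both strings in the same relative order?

Pick L [1,1] → E [2,2] → A [3,3] → E [5,4] → W [6,5] → E [7,6] → L [8,7] → E [9,10] → L [10,12]; all 9 characters appear in both, in order. dp[11][12] = 9 confirms this is the maximum.

9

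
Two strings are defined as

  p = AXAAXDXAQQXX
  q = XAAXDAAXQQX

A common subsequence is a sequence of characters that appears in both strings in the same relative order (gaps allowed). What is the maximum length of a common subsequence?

Let dp[i][j] be the LCS length of the first i characters of p and the first j characters of q. dp[i][j] = dp[i-1][j-1]+1 when the i-th and j-th characters match, else max(dp[i-1][j], dp[i][j-1]).
    ·  X  A  A  X  D  A  A  X  Q  Q  X
 ·  0  0  0  0  0  0  0  0  0  0  0  0
 A  0  0  1  1  1  1  1  1  1  1  1  1
 X  0  1  1  1  2  2  2  2  2  2  2  2
 A  0  1  2  2  2  2  3  3  3  3  3  3
 A  0  1  2  3  3  3  3  4  4  4  4  4
 X  0  1  2  3  4  4  4  4  5  5  5  5
 D  0  1  2  3  4  5  5  5  5  5  5  5
 X  0  1  2  3  4  5  5  5  6  6  6  6
 A  0  1  2  3  4  5  6  6  6  6  6  6
 Q  0  1  2  3  4  5  6  6  6  7  7  7
 Q  0  1  2  3  4  5  6  6  6  7  8  8
 X  0  1  2  3  4  5  6  6  7  7  8  9
 X  0  1  2  3  4  5  6  6  7  7  8  9
dp[12][11] = 9. One LCS (by backtracking along matches): XAAXDXQQX.

9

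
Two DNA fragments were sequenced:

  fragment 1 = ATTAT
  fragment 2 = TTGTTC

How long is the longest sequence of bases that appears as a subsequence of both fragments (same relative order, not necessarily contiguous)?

3

Pick T (fragment 1 #2, fragment 2 #2), then T (fragment 1 #3, fragment 2 #4), then T (fragment 1 #5, fragment 2 #5); all 3 bases appear in both, in order, and the DP table's final entry dp[5][6] is also 3, so no common subsequence is longer.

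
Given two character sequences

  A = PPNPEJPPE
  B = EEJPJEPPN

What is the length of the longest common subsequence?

One common subsequence of length 4: P at A[1]=B[4], E at A[5]=B[6], P at A[7]=B[7], P at A[8]=B[8]. Since dp[9][9] = 4, nothing longer is possible.

4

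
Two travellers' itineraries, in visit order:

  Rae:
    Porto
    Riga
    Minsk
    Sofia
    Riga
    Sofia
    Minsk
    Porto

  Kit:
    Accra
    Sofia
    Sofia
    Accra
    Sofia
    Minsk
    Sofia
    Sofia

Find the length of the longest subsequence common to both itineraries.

Taking Minsk [3,6], Sofia [4,7], Sofia [6,8] gives a common subsequence of length 3, and the DP table's final entry dp[8][8] is also 3, so no common subsequence is longer.

3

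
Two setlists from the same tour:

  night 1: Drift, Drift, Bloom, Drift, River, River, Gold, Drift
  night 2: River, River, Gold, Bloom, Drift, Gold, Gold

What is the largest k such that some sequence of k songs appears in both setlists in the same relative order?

Pick River [5,1] → River [6,2] → Gold [7,3] → Drift [8,5]; all 4 songs appear in both, in order. Since dp[8][7] = 4, nothing longer is possible.

4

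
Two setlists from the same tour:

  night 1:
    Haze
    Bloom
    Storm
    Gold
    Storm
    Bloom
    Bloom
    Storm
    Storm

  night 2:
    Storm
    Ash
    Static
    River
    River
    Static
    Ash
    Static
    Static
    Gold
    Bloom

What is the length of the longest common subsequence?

Pick Storm (night 1 #3, night 2 #1), then Gold (night 1 #4, night 2 #10), then Bloom (night 1 #7, night 2 #11); all 3 songs appear in both, in order, and the DP table's final entry dp[9][11] is also 3, so no common subsequence is longer.

3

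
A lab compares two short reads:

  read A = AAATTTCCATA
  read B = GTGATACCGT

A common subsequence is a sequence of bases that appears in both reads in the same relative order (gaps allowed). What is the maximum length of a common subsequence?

5

Let dp[i][j] be the LCS length of the first i bases of read A and the first j bases of read B. dp[i][j] = dp[i-1][j-1]+1 when the i-th and j-th bases match, else max(dp[i-1][j], dp[i][j-1]).
    ·  G  T  G  A  T  A  C  C  G  T
 ·  0  0  0  0  0  0  0  0  0  0  0
 A  0  0  0  0  1  1  1  1  1  1  1
 A  0  0  0  0  1  1  2  2  2  2  2
 A  0  0  0  0  1  1  2  2  2  2  2
 T  0  0  1  1  1  2  2  2  2  2  3
 T  0  0  1  1  1  2  2  2  2  2  3
 T  0  0  1  1  1  2  2  2  2  2  3
 C  0  0  1  1  1  2  2  3  3  3  3
 C  0  0  1  1  1  2  2  3  4  4  4
 A  0  0  1  1  2  2  3  3  4  4  4
 T  0  0  1  1  2  3  3  3  4  4  5
 A  0  0  1  1  2  3  4  4  4  4  5
dp[11][10] = 5. One LCS (by backtracking along matches): AACCT.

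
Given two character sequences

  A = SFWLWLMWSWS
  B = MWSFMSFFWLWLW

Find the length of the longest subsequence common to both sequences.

7

Taking S at A[1]=B[6]; then F at A[2]=B[8]; then W at A[3]=B[9]; then L at A[4]=B[10]; then W at A[5]=B[11]; then L at A[6]=B[12]; then W at A[10]=B[13] gives a common subsequence of length 7. dp[11][13] = 7 confirms this is the maximum.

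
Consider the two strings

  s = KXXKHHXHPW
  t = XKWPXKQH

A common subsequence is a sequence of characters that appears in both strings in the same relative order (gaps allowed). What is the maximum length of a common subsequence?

4

Let dp[i][j] be the LCS length of the first i characters of s and the first j characters of t. dp[i][j] = dp[i-1][j-1]+1 when the i-th and j-th characters match, else max(dp[i-1][j], dp[i][j-1]).
    ·  X  K  W  P  X  K  Q  H
 ·  0  0  0  0  0  0  0  0  0
 K  0  0  1  1  1  1  1  1  1
 X  0  1  1  1  1  2  2  2  2
 X  0  1  1  1  1  2  2  2  2
 K  0  1  2  2  2  2  3  3  3
 H  0  1  2  2  2  2  3  3  4
 H  0  1  2  2  2  2  3  3  4
 X  0  1  2  2  2  3  3  3  4
 H  0  1  2  2  2  3  3  3  4
 P  0  1  2  2  3  3  3  3  4
 W  0  1  2  3  3  3  3  3  4
dp[10][8] = 4. One LCS (by backtracking along matches): KXKH.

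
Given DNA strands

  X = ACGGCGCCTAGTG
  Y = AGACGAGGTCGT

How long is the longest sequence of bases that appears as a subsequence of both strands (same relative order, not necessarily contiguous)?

8

Taking A (X #1, Y #3), C (X #2, Y #4), G (X #3, Y #5), G (X #4, Y #7), G (X #6, Y #8), C (X #8, Y #10), G (X #11, Y #11), T (X #12, Y #12) gives a common subsequence of length 8, and the DP table's final entry dp[13][12] is also 8, so no common subsequence is longer.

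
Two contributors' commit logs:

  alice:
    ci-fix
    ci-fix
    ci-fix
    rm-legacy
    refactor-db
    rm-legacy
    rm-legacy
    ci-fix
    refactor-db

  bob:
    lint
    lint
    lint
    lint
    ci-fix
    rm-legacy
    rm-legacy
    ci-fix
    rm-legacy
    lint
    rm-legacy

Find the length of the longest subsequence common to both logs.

4

One common subsequence of length 4: ci-fix at alice[1]=bob[5]; then ci-fix at alice[3]=bob[8]; then rm-legacy at alice[4]=bob[9]; then rm-legacy at alice[7]=bob[11], and the DP table's final entry dp[9][11] is also 4, so no common subsequence is longer.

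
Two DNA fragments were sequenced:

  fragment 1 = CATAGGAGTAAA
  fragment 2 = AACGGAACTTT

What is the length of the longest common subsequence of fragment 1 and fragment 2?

6

Pick A at fragment 1[2]=fragment 2[1]; then A at fragment 1[4]=fragment 2[2]; then G at fragment 1[5]=fragment 2[4]; then G at fragment 1[6]=fragment 2[5]; then A at fragment 1[7]=fragment 2[7]; then T at fragment 1[9]=fragment 2[11]; all 6 bases appear in both, in order. The LCS DP gives dp[12][11] = 6, so this is optimal.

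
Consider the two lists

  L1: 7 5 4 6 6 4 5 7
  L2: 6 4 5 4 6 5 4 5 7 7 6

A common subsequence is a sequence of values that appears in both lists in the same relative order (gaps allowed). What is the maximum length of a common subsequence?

6

Taking 5 [2,3], then 4 [3,4], then 6 [4,5], then 4 [6,7], then 5 [7,8], then 7 [8,10] gives a common subsequence of length 6. The LCS DP gives dp[8][11] = 6, so this is optimal.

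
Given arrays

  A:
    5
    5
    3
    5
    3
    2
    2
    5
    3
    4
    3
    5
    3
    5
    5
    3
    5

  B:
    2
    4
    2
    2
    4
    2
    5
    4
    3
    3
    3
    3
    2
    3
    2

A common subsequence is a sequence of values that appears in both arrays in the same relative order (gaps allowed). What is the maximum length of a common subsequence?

Pick 2 (A #6, B #4); then 2 (A #7, B #6); then 5 (A #8, B #7); then 3 (A #9, B #10); then 3 (A #11, B #11); then 3 (A #13, B #12); then 3 (A #16, B #14); all 7 values appear in both, in order. dp[17][15] = 7 confirms this is the maximum.

7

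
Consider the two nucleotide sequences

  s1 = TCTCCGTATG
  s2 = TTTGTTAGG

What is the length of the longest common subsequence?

Let dp[i][j] be the LCS length of the first i bases of s1 and the first j bases of s2. dp[i][j] = dp[i-1][j-1]+1 when the i-th and j-th bases match, else max(dp[i-1][j], dp[i][j-1]).
    ·  T  T  T  G  T  T  A  G  G
 ·  0  0  0  0  0  0  0  0  0  0
 T  0  1  1  1  1  1  1  1  1  1
 C  0  1  1  1  1  1  1  1  1  1
 T  0  1  2  2  2  2  2  2  2  2
 C  0  1  2  2  2  2  2  2  2  2
 C  0  1  2  2  2  2  2  2  2  2
 G  0  1  2  2  3  3  3  3  3  3
 T  0  1  2  3  3  4  4  4  4  4
 A  0  1  2  3  3  4  4  5  5  5
 T  0  1  2  3  3  4  5  5  5  5
 G  0  1  2  3  4  4  5  5  6  6
dp[10][9] = 6. One LCS (by backtracking along matches): TTGTAG.

6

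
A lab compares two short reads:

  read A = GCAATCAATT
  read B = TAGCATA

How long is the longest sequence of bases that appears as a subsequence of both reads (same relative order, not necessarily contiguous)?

5

Let dp[i][j] be the LCS length of the first i bases of read A and the first j bases of read B. dp[i][j] = dp[i-1][j-1]+1 when the i-th and j-th bases match, else max(dp[i-1][j], dp[i][j-1]).
    ·  T  A  G  C  A  T  A
 ·  0  0  0  0  0  0  0  0
 G  0  0  0  1  1  1  1  1
 C  0  0  0  1  2  2  2  2
 A  0  0  1  1  2  3  3  3
 A  0  0  1  1  2  3  3  4
 T  0  1  1  1  2  3  4  4
 C  0  1  1  1  2  3  4  4
 A  0  1  2  2  2  3  4  5
 A  0  1  2  2  2  3  4  5
 T  0  1  2  2  2  3  4  5
 T  0  1  2  2  2  3  4  5
dp[10][7] = 5. One LCS (by backtracking along matches): GCATA.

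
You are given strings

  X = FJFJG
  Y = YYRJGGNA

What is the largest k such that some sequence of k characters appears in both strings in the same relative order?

2

One common subsequence of length 2: J [2,4] → G [5,6]. Since dp[5][8] = 2, nothing longer is possible.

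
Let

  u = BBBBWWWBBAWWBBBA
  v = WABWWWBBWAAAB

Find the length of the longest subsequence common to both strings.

One common subsequence of length 8: B at u[4]=v[3], then W at u[5]=v[4], then W at u[6]=v[5], then W at u[7]=v[6], then B at u[8]=v[7], then B at u[9]=v[8], then A at u[10]=v[12], then B at u[15]=v[13]. Since dp[16][13] = 8, nothing longer is possible.

8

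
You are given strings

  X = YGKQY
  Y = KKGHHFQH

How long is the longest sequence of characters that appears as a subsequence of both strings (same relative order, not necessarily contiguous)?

2

Let dp[i][j] be the LCS length of the first i characters of X and the first j characters of Y. dp[i][j] = dp[i-1][j-1]+1 when the i-th and j-th characters match, else max(dp[i-1][j], dp[i][j-1]).
    ·  K  K  G  H  H  F  Q  H
 ·  0  0  0  0  0  0  0  0  0
 Y  0  0  0  0  0  0  0  0  0
 G  0  0  0  1  1  1  1  1  1
 K  0  1  1  1  1  1  1  1  1
 Q  0  1  1  1  1  1  1  2  2
 Y  0  1  1  1  1  1  1  2  2
dp[5][8] = 2. One LCS (by backtracking along matches): GQ.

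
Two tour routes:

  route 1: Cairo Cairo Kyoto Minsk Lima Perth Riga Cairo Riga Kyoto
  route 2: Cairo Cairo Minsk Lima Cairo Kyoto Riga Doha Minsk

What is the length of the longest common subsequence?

Taking Cairo at route 1[1]=route 2[1], then Cairo at route 1[2]=route 2[2], then Minsk at route 1[4]=route 2[3], then Lima at route 1[5]=route 2[4], then Cairo at route 1[8]=route 2[5], then Riga at route 1[9]=route 2[7] gives a common subsequence of length 6, and the DP table's final entry dp[10][9] is also 6, so no common subsequence is longer.

6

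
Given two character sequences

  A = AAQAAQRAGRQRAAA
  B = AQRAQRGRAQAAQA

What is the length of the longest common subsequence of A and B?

11

Match A [2,1], Q [3,2], A [5,4], Q [6,5], R [7,6], G [9,7], R [10,8], Q [11,10], A [13,11], A [14,12], A [15,14] — 11 characters in the same relative order in both. The LCS DP gives dp[15][14] = 11, so this is optimal.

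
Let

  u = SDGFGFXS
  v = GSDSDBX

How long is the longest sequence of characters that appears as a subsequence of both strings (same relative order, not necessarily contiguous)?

3

Pick S at u[1]=v[4]; then D at u[2]=v[5]; then X at u[7]=v[7]; all 3 characters appear in both, in order. dp[8][7] = 3 confirms this is the maximum.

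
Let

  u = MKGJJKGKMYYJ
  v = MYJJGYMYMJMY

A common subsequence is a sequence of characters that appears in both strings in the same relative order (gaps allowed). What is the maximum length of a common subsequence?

Pick M at u[1]=v[1], then J at u[4]=v[3], then J at u[5]=v[4], then G at u[7]=v[5], then M at u[9]=v[7], then Y at u[10]=v[8], then Y at u[11]=v[12]; all 7 characters appear in both, in order, and the DP table's final entry dp[12][12] is also 7, so no common subsequence is longer.

7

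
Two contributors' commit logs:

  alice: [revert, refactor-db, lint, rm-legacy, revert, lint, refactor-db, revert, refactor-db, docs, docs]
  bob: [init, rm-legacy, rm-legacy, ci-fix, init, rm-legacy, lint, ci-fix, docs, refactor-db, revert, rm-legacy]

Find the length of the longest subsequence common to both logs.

4

Pick rm-legacy (alice #4, bob #6) → lint (alice #6, bob #7) → refactor-db (alice #7, bob #10) → revert (alice #8, bob #11); all 4 commits appear in both, in order, and the DP table's final entry dp[11][12] is also 4, so no common subsequence is longer.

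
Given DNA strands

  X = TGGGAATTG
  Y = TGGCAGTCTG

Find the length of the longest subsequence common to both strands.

Let dp[i][j] be the LCS length of the first i bases of X and the first j bases of Y. dp[i][j] = dp[i-1][j-1]+1 when the i-th and j-th bases match, else max(dp[i-1][j], dp[i][j-1]).
    ·  T  G  G  C  A  G  T  C  T  G
 ·  0  0  0  0  0  0  0  0  0  0  0
 T  0  1  1  1  1  1  1  1  1  1  1
 G  0  1  2  2  2  2  2  2  2  2  2
 G  0  1  2  3  3  3  3  3  3  3  3
 G  0  1  2  3  3  3  4  4  4  4  4
 A  0  1  2  3  3  4  4  4  4  4  4
 A  0  1  2  3  3  4  4  4  4  4  4
 T  0  1  2  3  3  4  4  5  5  5  5
 T  0  1  2  3  3  4  4  5  5  6  6
 G  0  1  2  3  3  4  5  5  5  6  7
dp[9][10] = 7. One LCS (by backtracking along matches): TGGGTTG.

7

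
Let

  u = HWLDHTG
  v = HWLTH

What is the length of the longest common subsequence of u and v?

Let dp[i][j] be the LCS length of the first i characters of u and the first j characters of v. dp[i][j] = dp[i-1][j-1]+1 when the i-th and j-th characters match, else max(dp[i-1][j], dp[i][j-1]).
    ·  H  W  L  T  H
 ·  0  0  0  0  0  0
 H  0  1  1  1  1  1
 W  0  1  2  2  2  2
 L  0  1  2  3  3  3
 D  0  1  2  3  3  3
 H  0  1  2  3  3  4
 T  0  1  2  3  4  4
 G  0  1  2  3  4  4
dp[7][5] = 4. One LCS (by backtracking along matches): HWLH.

4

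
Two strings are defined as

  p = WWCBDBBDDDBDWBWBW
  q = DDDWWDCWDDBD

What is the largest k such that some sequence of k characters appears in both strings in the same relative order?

7

Taking W [1,4]; then W [2,5]; then C [3,7]; then D [9,9]; then D [10,10]; then B [11,11]; then D [12,12] gives a common subsequence of length 7. The LCS DP gives dp[17][12] = 7, so this is optimal.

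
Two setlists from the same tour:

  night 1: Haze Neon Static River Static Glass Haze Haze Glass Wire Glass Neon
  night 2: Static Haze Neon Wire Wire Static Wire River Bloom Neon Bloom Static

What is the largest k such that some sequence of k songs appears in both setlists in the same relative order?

Taking Haze [1,2] → Neon [2,3] → Static [3,6] → River [4,8] → Static [5,12] gives a common subsequence of length 5. dp[12][12] = 5 confirms this is the maximum.

5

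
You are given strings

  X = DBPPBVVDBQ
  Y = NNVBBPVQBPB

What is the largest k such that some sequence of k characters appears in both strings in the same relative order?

4

Taking B at X[2]=Y[5], then P at X[3]=Y[6], then P at X[4]=Y[10], then B at X[9]=Y[11] gives a common subsequence of length 4. dp[10][11] = 4 confirms this is the maximum.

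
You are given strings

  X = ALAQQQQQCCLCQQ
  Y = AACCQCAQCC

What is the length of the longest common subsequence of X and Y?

Pick A [1,1], A [3,2], Q [4,5], Q [8,8], C [10,9], C [12,10]; all 6 characters appear in both, in order. The LCS DP gives dp[14][10] = 6, so this is optimal.

6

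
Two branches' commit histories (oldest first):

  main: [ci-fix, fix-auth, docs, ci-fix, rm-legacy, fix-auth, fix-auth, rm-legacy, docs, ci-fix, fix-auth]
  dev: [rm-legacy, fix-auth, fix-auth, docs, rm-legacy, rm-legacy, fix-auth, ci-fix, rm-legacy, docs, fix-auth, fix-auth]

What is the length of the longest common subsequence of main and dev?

Match fix-auth at main[2]=dev[3]; then docs at main[3]=dev[4]; then rm-legacy at main[5]=dev[6]; then fix-auth at main[6]=dev[7]; then rm-legacy at main[8]=dev[9]; then docs at main[9]=dev[10]; then fix-auth at main[11]=dev[12] — 7 commits in the same relative order in both. dp[11][12] = 7 confirms this is the maximum.

7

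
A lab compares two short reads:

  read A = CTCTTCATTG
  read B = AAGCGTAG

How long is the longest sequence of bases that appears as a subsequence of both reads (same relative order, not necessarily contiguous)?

Let dp[i][j] be the LCS length of the first i bases of read A and the first j bases of read B. dp[i][j] = dp[i-1][j-1]+1 when the i-th and j-th bases match, else max(dp[i-1][j], dp[i][j-1]).
    ·  A  A  G  C  G  T  A  G
 ·  0  0  0  0  0  0  0  0  0
 C  0  0  0  0  1  1  1  1  1
 T  0  0  0  0  1  1  2  2  2
 C  0  0  0  0  1  1  2  2  2
 T  0  0  0  0  1  1  2  2  2
 T  0  0  0  0  1  1  2  2  2
 C  0  0  0  0  1  1  2  2  2
 A  0  1  1  1  1  1  2  3  3
 T  0  1  1  1  1  1  2  3  3
 T  0  1  1  1  1  1  2  3  3
 G  0  1  1  2  2  2  2  3  4
dp[10][8] = 4. One LCS (by backtracking along matches): CTAG.

4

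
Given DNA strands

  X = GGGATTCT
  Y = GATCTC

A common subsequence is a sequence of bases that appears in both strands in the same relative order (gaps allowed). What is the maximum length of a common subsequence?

5

Pick G (X #3, Y #1), then A (X #4, Y #2), then T (X #5, Y #3), then T (X #6, Y #5), then C (X #7, Y #6); all 5 bases appear in both, in order. The LCS DP gives dp[8][6] = 5, so this is optimal.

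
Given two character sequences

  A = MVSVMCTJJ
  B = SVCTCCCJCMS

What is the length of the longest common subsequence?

One common subsequence of length 5: S (A #3, B #1), V (A #4, B #2), C (A #6, B #3), T (A #7, B #4), J (A #8, B #8), and the DP table's final entry dp[9][11] is also 5, so no common subsequence is longer.

5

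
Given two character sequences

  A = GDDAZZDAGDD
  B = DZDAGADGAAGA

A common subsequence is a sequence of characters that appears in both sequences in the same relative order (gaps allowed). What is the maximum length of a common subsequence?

6

Match D [2,1], then D [3,3], then A [4,6], then D [7,7], then A [8,10], then G [9,11] — 6 characters in the same relative order in both, and the DP table's final entry dp[11][12] is also 6, so no common subsequence is longer.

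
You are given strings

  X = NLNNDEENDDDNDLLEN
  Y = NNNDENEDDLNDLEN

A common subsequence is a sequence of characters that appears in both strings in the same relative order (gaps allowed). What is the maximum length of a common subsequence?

Match N (X #1, Y #1) → N (X #3, Y #2) → N (X #4, Y #3) → D (X #5, Y #4) → E (X #6, Y #5) → E (X #7, Y #7) → D (X #9, Y #8) → D (X #10, Y #9) → N (X #12, Y #11) → D (X #13, Y #12) → L (X #15, Y #13) → E (X #16, Y #14) → N (X #17, Y #15) — 13 characters in the same relative order in both. Since dp[17][15] = 13, nothing longer is possible.

13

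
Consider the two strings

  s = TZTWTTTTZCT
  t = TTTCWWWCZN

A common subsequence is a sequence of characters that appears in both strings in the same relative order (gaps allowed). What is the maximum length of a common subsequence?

One common subsequence of length 4: T at s[1]=t[2] → T at s[3]=t[3] → W at s[4]=t[7] → Z at s[9]=t[9], and the DP table's final entry dp[11][10] is also 4, so no common subsequence is longer.

4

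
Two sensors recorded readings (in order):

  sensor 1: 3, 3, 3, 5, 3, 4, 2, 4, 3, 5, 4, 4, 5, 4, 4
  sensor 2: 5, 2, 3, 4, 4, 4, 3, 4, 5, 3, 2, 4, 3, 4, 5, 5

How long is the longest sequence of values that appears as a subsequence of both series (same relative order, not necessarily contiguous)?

9

Pick 3 (sensor 1 #1, sensor 2 #3), 3 (sensor 1 #2, sensor 2 #7), 5 (sensor 1 #4, sensor 2 #9), 3 (sensor 1 #5, sensor 2 #10), 2 (sensor 1 #7, sensor 2 #11), 4 (sensor 1 #8, sensor 2 #12), 3 (sensor 1 #9, sensor 2 #13), 5 (sensor 1 #10, sensor 2 #15), 5 (sensor 1 #13, sensor 2 #16); all 9 values appear in both, in order, and the DP table's final entry dp[15][16] is also 9, so no common subsequence is longer.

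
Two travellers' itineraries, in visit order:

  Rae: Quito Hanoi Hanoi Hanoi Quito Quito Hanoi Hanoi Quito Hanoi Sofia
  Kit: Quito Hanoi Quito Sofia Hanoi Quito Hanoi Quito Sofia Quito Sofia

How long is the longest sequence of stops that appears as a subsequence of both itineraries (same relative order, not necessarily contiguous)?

7

Pick Quito at Rae[1]=Kit[1] → Hanoi at Rae[2]=Kit[2] → Hanoi at Rae[3]=Kit[5] → Hanoi at Rae[4]=Kit[7] → Quito at Rae[5]=Kit[8] → Quito at Rae[9]=Kit[10] → Sofia at Rae[11]=Kit[11]; all 7 stops appear in both, in order, and the DP table's final entry dp[11][11] is also 7, so no common subsequence is longer.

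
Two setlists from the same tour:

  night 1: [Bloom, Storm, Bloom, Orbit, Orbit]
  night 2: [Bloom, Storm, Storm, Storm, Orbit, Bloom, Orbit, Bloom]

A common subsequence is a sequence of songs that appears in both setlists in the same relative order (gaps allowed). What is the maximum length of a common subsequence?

Pick Bloom (night 1 #1, night 2 #1) → Storm (night 1 #2, night 2 #4) → Bloom (night 1 #3, night 2 #6) → Orbit (night 1 #4, night 2 #7); all 4 songs appear in both, in order, and the DP table's final entry dp[5][8] is also 4, so no common subsequence is longer.

4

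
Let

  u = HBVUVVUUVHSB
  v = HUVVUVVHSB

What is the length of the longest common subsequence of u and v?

Pick H [1,1] → U [4,2] → V [5,3] → V [6,4] → U [7,5] → V [9,7] → H [10,8] → S [11,9] → B [12,10]; all 9 characters appear in both, in order, and the DP table's final entry dp[12][10] is also 9, so no common subsequence is longer.

9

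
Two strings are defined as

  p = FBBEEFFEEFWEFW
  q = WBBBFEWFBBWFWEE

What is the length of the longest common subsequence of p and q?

8

One common subsequence of length 8: B [2,3] → B [3,4] → F [7,5] → E [8,6] → F [10,8] → W [11,11] → F [13,12] → W [14,13]. The LCS DP gives dp[14][15] = 8, so this is optimal.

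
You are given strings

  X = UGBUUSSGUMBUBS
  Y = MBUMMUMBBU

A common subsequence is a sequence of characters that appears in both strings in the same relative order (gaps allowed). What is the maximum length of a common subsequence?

Pick B at X[3]=Y[2]; then U at X[4]=Y[3]; then U at X[9]=Y[6]; then M at X[10]=Y[7]; then B at X[11]=Y[9]; then U at X[12]=Y[10]; all 6 characters appear in both, in order. Since dp[14][10] = 6, nothing longer is possible.

6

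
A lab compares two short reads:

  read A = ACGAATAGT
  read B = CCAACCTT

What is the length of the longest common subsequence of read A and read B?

5

Let dp[i][j] be the LCS length of the first i bases of read A and the first j bases of read B. dp[i][j] = dp[i-1][j-1]+1 when the i-th and j-th bases match, else max(dp[i-1][j], dp[i][j-1]).
    ·  C  C  A  A  C  C  T  T
 ·  0  0  0  0  0  0  0  0  0
 A  0  0  0  1  1  1  1  1  1
 C  0  1  1  1  1  2  2  2  2
 G  0  1  1  1  1  2  2  2  2
 A  0  1  1  2  2  2  2  2  2
 A  0  1  1  2  3  3  3  3  3
 T  0  1  1  2  3  3  3  4  4
 A  0  1  1  2  3  3  3  4  4
 G  0  1  1  2  3  3  3  4  4
 T  0  1  1  2  3  3  3  4  5
dp[9][8] = 5. One LCS (by backtracking along matches): CAATT.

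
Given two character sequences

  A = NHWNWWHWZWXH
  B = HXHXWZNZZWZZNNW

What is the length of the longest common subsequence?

One common subsequence of length 6: H [2,3] → W [3,5] → N [4,7] → W [5,10] → Z [9,12] → W [10,15], and the DP table's final entry dp[12][15] is also 6, so no common subsequence is longer.

6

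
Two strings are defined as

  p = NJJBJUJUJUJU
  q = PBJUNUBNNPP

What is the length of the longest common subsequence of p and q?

4

Let dp[i][j] be the LCS length of the first i characters of p and the first j characters of q. dp[i][j] = dp[i-1][j-1]+1 when the i-th and j-th characters match, else max(dp[i-1][j], dp[i][j-1]).
    ·  P  B  J  U  N  U  B  N  N  P  P
 ·  0  0  0  0  0  0  0  0  0  0  0  0
 N  0  0  0  0  0  1  1  1  1  1  1  1
 J  0  0  0  1  1  1  1  1  1  1  1  1
 J  0  0  0  1  1  1  1  1  1  1  1  1
 B  0  0  1  1  1  1  1  2  2  2  2  2
 J  0  0  1  2  2  2  2  2  2  2  2  2
 U  0  0  1  2  3  3  3  3  3  3  3  3
 J  0  0  1  2  3  3  3  3  3  3  3  3
 U  0  0  1  2  3  3  4  4  4  4  4  4
 J  0  0  1  2  3  3  4  4  4  4  4  4
 U  0  0  1  2  3  3  4  4  4  4  4  4
 J  0  0  1  2  3  3  4  4  4  4  4  4
 U  0  0  1  2  3  3  4  4  4  4  4  4
dp[12][11] = 4. One LCS (by backtracking along matches): BJUU.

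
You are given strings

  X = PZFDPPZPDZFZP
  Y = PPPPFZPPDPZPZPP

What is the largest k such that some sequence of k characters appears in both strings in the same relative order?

9

Match P [1,2], then P [5,3], then P [6,4], then Z [7,6], then P [8,8], then D [9,9], then Z [10,11], then Z [12,13], then P [13,15] — 9 characters in the same relative order in both, and the DP table's final entry dp[13][15] is also 9, so no common subsequence is longer.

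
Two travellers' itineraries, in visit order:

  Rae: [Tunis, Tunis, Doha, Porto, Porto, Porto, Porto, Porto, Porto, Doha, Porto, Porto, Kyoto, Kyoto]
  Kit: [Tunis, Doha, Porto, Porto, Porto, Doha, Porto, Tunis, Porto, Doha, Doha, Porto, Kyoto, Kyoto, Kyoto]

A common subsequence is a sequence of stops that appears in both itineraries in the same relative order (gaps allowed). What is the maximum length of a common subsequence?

11

Taking Tunis [2,1] → Doha [3,2] → Porto [4,3] → Porto [5,4] → Porto [6,5] → Porto [7,7] → Porto [8,9] → Doha [10,11] → Porto [11,12] → Kyoto [13,14] → Kyoto [14,15] gives a common subsequence of length 11, and the DP table's final entry dp[14][15] is also 11, so no common subsequence is longer.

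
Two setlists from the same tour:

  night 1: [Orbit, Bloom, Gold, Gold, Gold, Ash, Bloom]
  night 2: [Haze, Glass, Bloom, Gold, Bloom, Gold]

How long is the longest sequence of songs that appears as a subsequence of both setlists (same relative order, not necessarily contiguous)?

Match Bloom [2,3]; then Gold [3,4]; then Gold [5,6] — 3 songs in the same relative order in both. The LCS DP gives dp[7][6] = 3, so this is optimal.

3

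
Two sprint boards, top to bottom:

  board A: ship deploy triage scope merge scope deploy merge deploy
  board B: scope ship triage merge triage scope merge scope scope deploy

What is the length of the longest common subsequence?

Match ship (board A #1, board B #2), then triage (board A #3, board B #5), then scope (board A #4, board B #6), then merge (board A #5, board B #7), then scope (board A #6, board B #9), then deploy (board A #9, board B #10) — 6 tasks in the same relative order in both. Since dp[9][10] = 6, nothing longer is possible.

6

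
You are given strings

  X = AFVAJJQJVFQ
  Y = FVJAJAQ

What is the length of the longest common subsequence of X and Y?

5

Let dp[i][j] be the LCS length of the first i characters of X and the first j characters of Y. dp[i][j] = dp[i-1][j-1]+1 when the i-th and j-th characters match, else max(dp[i-1][j], dp[i][j-1]).
    ·  F  V  J  A  J  A  Q
 ·  0  0  0  0  0  0  0  0
 A  0  0  0  0  1  1  1  1
 F  0  1  1  1  1  1  1  1
 V  0  1  2  2  2  2  2  2
 A  0  1  2  2  3  3  3  3
 J  0  1  2  3  3  4  4  4
 J  0  1  2  3  3  4  4  4
 Q  0  1  2  3  3  4  4  5
 J  0  1  2  3  3  4  4  5
 V  0  1  2  3  3  4  4  5
 F  0  1  2  3  3  4  4  5
 Q  0  1  2  3  3  4  4  5
dp[11][7] = 5. One LCS (by backtracking along matches): FVAJQ.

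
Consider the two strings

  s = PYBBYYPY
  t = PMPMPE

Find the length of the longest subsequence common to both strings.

Match P [1,3], P [7,5] — 2 characters in the same relative order in both. The LCS DP gives dp[8][6] = 2, so this is optimal.

2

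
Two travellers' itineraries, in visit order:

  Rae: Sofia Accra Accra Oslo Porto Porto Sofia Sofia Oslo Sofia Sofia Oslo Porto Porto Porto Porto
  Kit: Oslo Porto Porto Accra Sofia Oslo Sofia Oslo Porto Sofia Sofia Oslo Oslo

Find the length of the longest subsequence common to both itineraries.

9

One common subsequence of length 9: Oslo [4,1] → Porto [5,2] → Porto [6,3] → Sofia [7,5] → Sofia [8,7] → Oslo [9,8] → Sofia [10,10] → Sofia [11,11] → Oslo [12,13]. Since dp[16][13] = 9, nothing longer is possible.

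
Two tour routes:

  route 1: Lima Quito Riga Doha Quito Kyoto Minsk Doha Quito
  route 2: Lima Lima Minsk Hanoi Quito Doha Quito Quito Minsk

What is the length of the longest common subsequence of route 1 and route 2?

Match Lima (route 1 #1, route 2 #2) → Quito (route 1 #2, route 2 #5) → Doha (route 1 #4, route 2 #6) → Quito (route 1 #5, route 2 #8) → Minsk (route 1 #7, route 2 #9) — 5 stops in the same relative order in both. Since dp[9][9] = 5, nothing longer is possible.

5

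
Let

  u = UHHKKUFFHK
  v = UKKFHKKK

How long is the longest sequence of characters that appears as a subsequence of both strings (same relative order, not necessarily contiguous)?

6

Let dp[i][j] be the LCS length of the first i characters of u and the first j characters of v. dp[i][j] = dp[i-1][j-1]+1 when the i-th and j-th characters match, else max(dp[i-1][j], dp[i][j-1]).
    ·  U  K  K  F  H  K  K  K
 ·  0  0  0  0  0  0  0  0  0
 U  0  1  1  1  1  1  1  1  1
 H  0  1  1  1  1  2  2  2  2
 H  0  1  1  1  1  2  2  2  2
 K  0  1  2  2  2  2  3  3  3
 K  0  1  2  3  3  3  3  4  4
 U  0  1  2  3  3  3  3  4  4
 F  0  1  2  3  4  4  4  4  4
 F  0  1  2  3  4  4  4  4  4
 H  0  1  2  3  4  5  5  5  5
 K  0  1  2  3  4  5  6  6  6
dp[10][8] = 6. One LCS (by backtracking along matches): UKKFHK.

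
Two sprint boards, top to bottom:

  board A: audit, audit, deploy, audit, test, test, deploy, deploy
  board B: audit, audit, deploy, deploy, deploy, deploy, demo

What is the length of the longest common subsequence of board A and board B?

Match audit at board A[1]=board B[1], audit at board A[2]=board B[2], deploy at board A[3]=board B[4], deploy at board A[7]=board B[5], deploy at board A[8]=board B[6] — 5 tasks in the same relative order in both. The LCS DP gives dp[8][7] = 5, so this is optimal.

5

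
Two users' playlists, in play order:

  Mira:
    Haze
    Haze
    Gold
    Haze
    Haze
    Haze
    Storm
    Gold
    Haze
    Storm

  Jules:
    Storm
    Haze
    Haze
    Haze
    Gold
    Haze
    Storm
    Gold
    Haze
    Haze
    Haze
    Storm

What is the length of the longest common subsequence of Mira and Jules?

Match Haze [1,3]; then Haze [2,4]; then Gold [3,5]; then Haze [4,6]; then Haze [5,9]; then Haze [6,10]; then Haze [9,11]; then Storm [10,12] — 8 songs in the same relative order in both. Since dp[10][12] = 8, nothing longer is possible.

8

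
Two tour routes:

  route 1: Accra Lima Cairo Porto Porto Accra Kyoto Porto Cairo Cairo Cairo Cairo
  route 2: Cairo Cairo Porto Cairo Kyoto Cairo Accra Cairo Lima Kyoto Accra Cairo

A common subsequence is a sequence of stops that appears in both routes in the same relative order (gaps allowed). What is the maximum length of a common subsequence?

Taking Cairo [3,2], Porto [4,3], Kyoto [7,5], Cairo [9,6], Cairo [10,8], Cairo [12,12] gives a common subsequence of length 6. The LCS DP gives dp[12][12] = 6, so this is optimal.

6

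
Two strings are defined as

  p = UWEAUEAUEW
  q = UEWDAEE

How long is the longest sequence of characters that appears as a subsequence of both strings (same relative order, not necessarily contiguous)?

5

Pick U (p #1, q #1) → W (p #2, q #3) → A (p #4, q #5) → E (p #6, q #6) → E (p #9, q #7); all 5 characters appear in both, in order. dp[10][7] = 5 confirms this is the maximum.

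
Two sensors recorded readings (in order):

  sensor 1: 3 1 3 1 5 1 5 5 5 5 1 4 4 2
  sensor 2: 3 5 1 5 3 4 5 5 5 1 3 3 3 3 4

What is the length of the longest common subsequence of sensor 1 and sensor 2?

Pick 3 at sensor 1[3]=sensor 2[1] → 5 at sensor 1[5]=sensor 2[2] → 1 at sensor 1[6]=sensor 2[3] → 5 at sensor 1[7]=sensor 2[4] → 5 at sensor 1[8]=sensor 2[7] → 5 at sensor 1[9]=sensor 2[8] → 5 at sensor 1[10]=sensor 2[9] → 1 at sensor 1[11]=sensor 2[10] → 4 at sensor 1[13]=sensor 2[15]; all 9 values appear in both, in order. Since dp[14][15] = 9, nothing longer is possible.

9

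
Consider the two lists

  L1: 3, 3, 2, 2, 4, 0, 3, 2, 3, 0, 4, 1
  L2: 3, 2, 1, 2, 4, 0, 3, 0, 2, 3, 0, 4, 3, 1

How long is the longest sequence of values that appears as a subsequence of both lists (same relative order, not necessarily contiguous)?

Taking 3 (L1 #2, L2 #1), then 2 (L1 #3, L2 #2), then 2 (L1 #4, L2 #4), then 4 (L1 #5, L2 #5), then 0 (L1 #6, L2 #6), then 3 (L1 #7, L2 #7), then 2 (L1 #8, L2 #9), then 3 (L1 #9, L2 #10), then 0 (L1 #10, L2 #11), then 4 (L1 #11, L2 #12), then 1 (L1 #12, L2 #14) gives a common subsequence of length 11. Since dp[12][14] = 11, nothing longer is possible.

11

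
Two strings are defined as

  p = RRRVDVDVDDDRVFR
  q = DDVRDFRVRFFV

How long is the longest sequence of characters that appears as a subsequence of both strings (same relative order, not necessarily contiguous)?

One common subsequence of length 7: D (p #5, q #1) → D (p #7, q #2) → V (p #8, q #3) → D (p #9, q #5) → R (p #12, q #7) → V (p #13, q #8) → F (p #14, q #11). Since dp[15][12] = 7, nothing longer is possible.

7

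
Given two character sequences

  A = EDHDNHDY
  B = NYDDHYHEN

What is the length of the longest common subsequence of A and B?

Match D [2,3] → D [4,4] → H [6,5] → Y [8,6] — 4 characters in the same relative order in both. dp[8][9] = 4 confirms this is the maximum.

4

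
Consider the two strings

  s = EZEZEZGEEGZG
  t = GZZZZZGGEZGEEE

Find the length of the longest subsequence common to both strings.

Match Z (s #2, t #5), then Z (s #4, t #6), then E (s #5, t #9), then Z (s #6, t #10), then G (s #7, t #11), then E (s #8, t #13), then E (s #9, t #14) — 7 characters in the same relative order in both. The LCS DP gives dp[12][14] = 7, so this is optimal.

7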